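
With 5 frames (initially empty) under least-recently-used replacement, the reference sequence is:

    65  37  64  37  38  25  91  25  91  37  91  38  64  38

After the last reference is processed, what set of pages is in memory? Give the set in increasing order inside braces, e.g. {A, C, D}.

65: miss, frames {65}
37: miss, frames {65,37}
64: miss, frames {65,37,64}
37: hit
38: miss, frames {65,64,37,38}
25: miss, frames {65,64,37,38,25}
91: miss, evict 65, frames {64,37,38,25,91}
25: hit
91: hit
37: hit
91: hit
38: hit
64: hit
38: hit

{25, 37, 38, 64, 91}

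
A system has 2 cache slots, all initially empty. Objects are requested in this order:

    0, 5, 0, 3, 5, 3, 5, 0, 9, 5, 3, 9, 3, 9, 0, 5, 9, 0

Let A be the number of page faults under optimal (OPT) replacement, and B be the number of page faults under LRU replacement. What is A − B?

Under OPT: F F . F . . . F F . F . . . F F . F → 9 faults.
Under LRU: F F . F F . . F F F F F . . F F F F → 13 faults.
A − B = 9 − 13 = -4.

-4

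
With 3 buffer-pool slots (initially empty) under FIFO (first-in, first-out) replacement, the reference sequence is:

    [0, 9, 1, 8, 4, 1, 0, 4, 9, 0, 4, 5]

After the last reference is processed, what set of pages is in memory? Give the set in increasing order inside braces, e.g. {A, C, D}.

{0, 5, 9}

0: miss, frames (0)
9: miss, frames (0 9)
1: miss, frames (0 9 1)
8: miss, evict 0, frames (9 1 8)
4: miss, evict 9, frames (1 8 4)
1: hit
0: miss, evict 1, frames (8 4 0)
4: hit
9: miss, evict 8, frames (4 0 9)
0: hit
4: hit
5: miss, evict 4, frames (0 9 5)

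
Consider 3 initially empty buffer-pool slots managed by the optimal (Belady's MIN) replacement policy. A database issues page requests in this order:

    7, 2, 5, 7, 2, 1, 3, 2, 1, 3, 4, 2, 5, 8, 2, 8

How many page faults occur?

8

7: fault, frames [7]
2: fault, frames [7, 2]
5: fault, frames [7, 2, 5]
7: hit
2: hit
1: fault, evict 7, frames [2, 5, 1]
3: fault, evict 5, frames [2, 1, 3]
2: hit
1: hit
3: hit
4: fault, evict 3, frames [2, 1, 4]
2: hit
5: fault, evict 4, frames [2, 1, 5]
8: fault, evict 5, frames [2, 1, 8]
2: hit
8: hit
Page faults: 8.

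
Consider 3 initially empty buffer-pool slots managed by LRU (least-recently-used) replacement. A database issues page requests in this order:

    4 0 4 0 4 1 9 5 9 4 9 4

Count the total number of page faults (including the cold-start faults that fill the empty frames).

6

4: fault, frames {4}
0: fault, frames {4,0}
4: hit
0: hit
4: hit
1: fault, frames {0,4,1}
9: fault, evict 0, frames {4,1,9}
5: fault, evict 4, frames {1,9,5}
9: hit
4: fault, evict 1, frames {5,9,4}
9: hit
4: hit
Page faults: 6.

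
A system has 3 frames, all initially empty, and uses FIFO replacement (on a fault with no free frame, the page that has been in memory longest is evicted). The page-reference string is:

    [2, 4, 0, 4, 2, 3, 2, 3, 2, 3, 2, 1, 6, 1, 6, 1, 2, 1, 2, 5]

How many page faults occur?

8

2: fault, frames (2)
4: fault, frames (2 4)
0: fault, frames (2 4 0)
4: hit
2: hit
3: fault, evict 2, frames (4 0 3)
2: fault, evict 4, frames (0 3 2)
3: hit
2: hit
3: hit
2: hit
1: fault, evict 0, frames (3 2 1)
6: fault, evict 3, frames (2 1 6)
1: hit
6: hit
1: hit
2: hit
1: hit
2: hit
5: fault, evict 2, frames (1 6 5)
Page faults: 8.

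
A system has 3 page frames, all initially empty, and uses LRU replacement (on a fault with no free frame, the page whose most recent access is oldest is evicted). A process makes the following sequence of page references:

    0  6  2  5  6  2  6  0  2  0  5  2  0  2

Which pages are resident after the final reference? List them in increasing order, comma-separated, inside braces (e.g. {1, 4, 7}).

{0, 2, 5}

0: fault, frames {0}
6: fault, frames {0,6}
2: fault, frames {0,6,2}
5: fault, evict 0, frames {6,2,5}
6: hit
2: hit
6: hit
0: fault, evict 5, frames {2,6,0}
2: hit
0: hit
5: fault, evict 6, frames {2,0,5}
2: hit
0: hit
2: hit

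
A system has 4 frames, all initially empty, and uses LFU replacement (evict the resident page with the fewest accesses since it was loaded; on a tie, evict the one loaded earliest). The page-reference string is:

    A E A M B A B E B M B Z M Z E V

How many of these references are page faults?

7

A → fault, frames (A)
E → fault, frames (A E)
A → hit
M → fault, frames (A E M)
B → fault, frames (A E M B)
A → hit
B → hit
E → hit
B → hit
M → hit
B → hit
Z → fault, evict E, frames (A M B Z)
M → hit
Z → hit
E → fault, evict Z, frames (A M B E)
V → fault, evict E, frames (A M B V)
Page faults: 7.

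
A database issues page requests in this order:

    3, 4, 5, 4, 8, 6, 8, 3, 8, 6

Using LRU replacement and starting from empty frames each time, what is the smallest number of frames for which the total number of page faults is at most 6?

f=1: 10 faults
f=2: 7 faults
f=3: 6 faults
f=4: 6 faults
f=5: 5 faults
Smallest f with faults ≤ 6 is 3.

3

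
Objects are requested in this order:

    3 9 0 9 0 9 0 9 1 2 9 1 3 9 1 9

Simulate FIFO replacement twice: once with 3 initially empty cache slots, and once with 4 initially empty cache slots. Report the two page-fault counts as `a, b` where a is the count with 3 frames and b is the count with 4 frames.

3 frames: F F F . . . . . F F F . F . F . → 8 faults.
4 frames: F F F . . . . . F F . . F F . . → 7 faults.
7 < 8: adding a frame reduced faults, as is typical.

8, 7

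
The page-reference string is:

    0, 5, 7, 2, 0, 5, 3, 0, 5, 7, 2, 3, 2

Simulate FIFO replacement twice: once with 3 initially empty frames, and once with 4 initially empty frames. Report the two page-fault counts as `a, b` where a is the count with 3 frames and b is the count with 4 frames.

9, 10

3 frames: F F F F F F F . . F F . . → 9 faults.
4 frames: F F F F . . F F F F F F . → 10 faults.
10 > 9: adding a frame increased faults — Belady's anomaly.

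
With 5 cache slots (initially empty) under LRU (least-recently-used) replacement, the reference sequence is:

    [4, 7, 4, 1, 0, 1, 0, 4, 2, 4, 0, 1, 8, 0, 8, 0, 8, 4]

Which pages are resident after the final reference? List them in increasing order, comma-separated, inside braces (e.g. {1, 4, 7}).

{0, 1, 2, 4, 8}

4 -> miss, frames [4]
7 -> miss, frames [4, 7]
4 -> hit
1 -> miss, frames [7, 4, 1]
0 -> miss, frames [7, 4, 1, 0]
1 -> hit
0 -> hit
4 -> hit
2 -> miss, frames [7, 1, 0, 4, 2]
4 -> hit
0 -> hit
1 -> hit
8 -> miss, evict 7, frames [2, 4, 0, 1, 8]
0 -> hit
8 -> hit
0 -> hit
8 -> hit
4 -> hit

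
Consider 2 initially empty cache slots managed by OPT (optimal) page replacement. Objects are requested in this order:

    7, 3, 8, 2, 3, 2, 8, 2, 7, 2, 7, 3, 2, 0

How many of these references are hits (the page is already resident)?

7 -> miss, frames (7)
3 -> miss, frames (7 3)
8 -> miss, evict 7, frames (3 8)
2 -> miss, evict 8, frames (3 2)
3 -> hit
2 -> hit
8 -> miss, evict 3, frames (2 8)
2 -> hit
7 -> miss, evict 8, frames (2 7)
2 -> hit
7 -> hit
3 -> miss, evict 7, frames (2 3)
2 -> hit
0 -> miss, evict 3, frames (2 0)
Hits: 6.

6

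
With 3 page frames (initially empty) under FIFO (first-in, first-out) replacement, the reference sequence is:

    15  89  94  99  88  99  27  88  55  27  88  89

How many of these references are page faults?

15 -> miss, frames (15)
89 -> miss, frames (15 89)
94 -> miss, frames (15 89 94)
99 -> miss, evict 15, frames (89 94 99)
88 -> miss, evict 89, frames (94 99 88)
99 -> hit
27 -> miss, evict 94, frames (99 88 27)
88 -> hit
55 -> miss, evict 99, frames (88 27 55)
27 -> hit
88 -> hit
89 -> miss, evict 88, frames (27 55 89)
Page faults: 8.

8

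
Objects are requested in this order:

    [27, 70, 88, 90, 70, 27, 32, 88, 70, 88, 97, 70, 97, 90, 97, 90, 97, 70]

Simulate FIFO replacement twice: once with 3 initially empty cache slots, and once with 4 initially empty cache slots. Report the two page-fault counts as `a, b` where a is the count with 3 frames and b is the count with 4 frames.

3 frames: F F F F . F F F F . F . . F . . . . → 10 faults.
4 frames: F F F F . . F . . . F F . . . . . . → 7 faults.
7 < 10: adding a frame reduced faults, as is typical.

10, 7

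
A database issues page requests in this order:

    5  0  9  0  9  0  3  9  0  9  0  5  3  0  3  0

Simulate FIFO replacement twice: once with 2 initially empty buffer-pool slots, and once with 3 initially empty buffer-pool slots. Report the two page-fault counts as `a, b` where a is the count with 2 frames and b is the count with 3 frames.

2 frames: F F F . . . F . F F . F F F . . → 9 faults.
3 frames: F F F . . . F . . . . F . F . . → 6 faults.
6 < 9: adding a frame reduced faults, as is typical.

9, 6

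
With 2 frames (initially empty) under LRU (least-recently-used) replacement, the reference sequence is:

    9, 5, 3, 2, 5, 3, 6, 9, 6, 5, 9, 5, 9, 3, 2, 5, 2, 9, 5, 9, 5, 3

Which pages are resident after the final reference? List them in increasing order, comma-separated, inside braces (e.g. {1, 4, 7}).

{3, 5}

9 → fault, frames {9}
5 → fault, frames {9,5}
3 → fault, evict 9, frames {5,3}
2 → fault, evict 5, frames {3,2}
5 → fault, evict 3, frames {2,5}
3 → fault, evict 2, frames {5,3}
6 → fault, evict 5, frames {3,6}
9 → fault, evict 3, frames {6,9}
6 → hit
5 → fault, evict 9, frames {6,5}
9 → fault, evict 6, frames {5,9}
5 → hit
9 → hit
3 → fault, evict 5, frames {9,3}
2 → fault, evict 9, frames {3,2}
5 → fault, evict 3, frames {2,5}
2 → hit
9 → fault, evict 5, frames {2,9}
5 → fault, evict 2, frames {9,5}
9 → hit
5 → hit
3 → fault, evict 9, frames {5,3}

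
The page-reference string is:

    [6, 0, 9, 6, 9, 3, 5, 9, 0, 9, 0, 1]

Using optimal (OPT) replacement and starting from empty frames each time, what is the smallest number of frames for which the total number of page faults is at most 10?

2

f=1: 12 faults
f=2: 7 faults
f=3: 6 faults
f=4: 6 faults
f=5: 6 faults
f=6: 6 faults
Smallest f with faults ≤ 10 is 2.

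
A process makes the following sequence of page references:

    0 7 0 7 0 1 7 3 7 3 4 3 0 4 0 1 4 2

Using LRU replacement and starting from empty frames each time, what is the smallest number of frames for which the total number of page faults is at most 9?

f=1: 18 faults
f=2: 11 faults
f=3: 8 faults
f=4: 8 faults
f=5: 6 faults
f=6: 6 faults
Smallest f with faults ≤ 9 is 3.

3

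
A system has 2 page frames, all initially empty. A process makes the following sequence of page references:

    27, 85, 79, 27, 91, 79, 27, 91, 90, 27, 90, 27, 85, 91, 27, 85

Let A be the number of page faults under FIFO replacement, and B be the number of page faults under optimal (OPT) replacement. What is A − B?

Under FIFO: F F F F F F F F F F . . F F F F → 14 faults.
Under OPT: F F F . F . F . F . . . F F . F → 9 faults.
A − B = 14 − 9 = 5.

5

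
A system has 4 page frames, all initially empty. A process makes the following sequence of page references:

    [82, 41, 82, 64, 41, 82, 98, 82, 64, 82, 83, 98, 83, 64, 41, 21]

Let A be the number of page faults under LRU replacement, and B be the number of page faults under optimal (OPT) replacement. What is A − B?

Under LRU: F F . F . . F . . . F . . . F F → 7 faults.
Under OPT: F F . F . . F . . . F . . . . F → 6 faults.
A − B = 7 − 6 = 1.

1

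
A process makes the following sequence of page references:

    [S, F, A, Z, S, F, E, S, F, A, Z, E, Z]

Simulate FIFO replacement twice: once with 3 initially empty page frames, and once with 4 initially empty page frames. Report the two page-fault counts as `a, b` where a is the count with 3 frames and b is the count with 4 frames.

3 frames: F F F F F F F . . F F . . → 9 faults.
4 frames: F F F F . . F F F F F F . → 10 faults.
10 > 9: adding a frame increased faults — Belady's anomaly.

9, 10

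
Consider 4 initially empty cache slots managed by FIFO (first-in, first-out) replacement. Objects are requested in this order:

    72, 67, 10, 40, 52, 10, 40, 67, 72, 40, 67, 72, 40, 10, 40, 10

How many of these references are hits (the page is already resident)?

7

72 → fault, frames [72]
67 → fault, frames [72, 67]
10 → fault, frames [72, 67, 10]
40 → fault, frames [72, 67, 10, 40]
52 → fault, evict 72, frames [67, 10, 40, 52]
10 → hit
40 → hit
67 → hit
72 → fault, evict 67, frames [10, 40, 52, 72]
40 → hit
67 → fault, evict 10, frames [40, 52, 72, 67]
72 → hit
40 → hit
10 → fault, evict 40, frames [52, 72, 67, 10]
40 → fault, evict 52, frames [72, 67, 10, 40]
10 → hit
Hits: 7.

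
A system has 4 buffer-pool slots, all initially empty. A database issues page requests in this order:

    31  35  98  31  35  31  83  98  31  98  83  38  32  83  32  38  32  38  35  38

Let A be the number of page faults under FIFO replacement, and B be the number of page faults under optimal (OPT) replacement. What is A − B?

1

Under FIFO: F F F . . . F . . . . F F . . . . . F . → 7 faults.
Under OPT: F F F . . . F . . . . F F . . . . . . . → 6 faults.
A − B = 7 − 6 = 1.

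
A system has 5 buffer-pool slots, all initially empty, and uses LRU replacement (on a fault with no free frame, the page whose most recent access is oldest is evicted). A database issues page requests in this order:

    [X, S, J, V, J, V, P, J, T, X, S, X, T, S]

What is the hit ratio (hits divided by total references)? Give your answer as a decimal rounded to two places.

0.43

X -> miss, frames {X}
S -> miss, frames {X,S}
J -> miss, frames {X,S,J}
V -> miss, frames {X,S,J,V}
J -> hit
V -> hit
P -> miss, frames {X,S,J,V,P}
J -> hit
T -> miss, evict X, frames {S,V,P,J,T}
X -> miss, evict S, frames {V,P,J,T,X}
S -> miss, evict V, frames {P,J,T,X,S}
X -> hit
T -> hit
S -> hit
Hits: 6 of 14 references → 6/14 = 0.4286.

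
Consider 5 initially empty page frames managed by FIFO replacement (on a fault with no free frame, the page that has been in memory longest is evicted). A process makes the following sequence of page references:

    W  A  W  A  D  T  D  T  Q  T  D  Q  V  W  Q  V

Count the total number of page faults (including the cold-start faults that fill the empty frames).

W -> miss, frames {W}
A -> miss, frames {W,A}
W -> hit
A -> hit
D -> miss, frames {W,A,D}
T -> miss, frames {W,A,D,T}
D -> hit
T -> hit
Q -> miss, frames {W,A,D,T,Q}
T -> hit
D -> hit
Q -> hit
V -> miss, evict W, frames {A,D,T,Q,V}
W -> miss, evict A, frames {D,T,Q,V,W}
Q -> hit
V -> hit
Page faults: 7.

7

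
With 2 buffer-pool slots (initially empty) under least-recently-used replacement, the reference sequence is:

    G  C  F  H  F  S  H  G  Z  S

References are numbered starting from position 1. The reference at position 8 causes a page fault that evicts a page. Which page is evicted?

pos 1: G → miss, frames [G]
pos 2: C → miss, frames [G, C]
pos 3: F → miss, evict G, frames [C, F]
pos 4: H → miss, evict C, frames [F, H]
pos 5: F → hit
pos 6: S → miss, evict H, frames [F, S]
pos 7: H → miss, evict F, frames [S, H]
pos 8: G → miss, evict S, frames [H, G]
At position 8, page S is evicted.

S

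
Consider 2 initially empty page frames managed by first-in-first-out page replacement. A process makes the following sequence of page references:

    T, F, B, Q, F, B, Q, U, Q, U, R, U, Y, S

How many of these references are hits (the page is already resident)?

3

T -> miss, frames (T)
F -> miss, frames (T F)
B -> miss, evict T, frames (F B)
Q -> miss, evict F, frames (B Q)
F -> miss, evict B, frames (Q F)
B -> miss, evict Q, frames (F B)
Q -> miss, evict F, frames (B Q)
U -> miss, evict B, frames (Q U)
Q -> hit
U -> hit
R -> miss, evict Q, frames (U R)
U -> hit
Y -> miss, evict U, frames (R Y)
S -> miss, evict R, frames (Y S)
Hits: 3.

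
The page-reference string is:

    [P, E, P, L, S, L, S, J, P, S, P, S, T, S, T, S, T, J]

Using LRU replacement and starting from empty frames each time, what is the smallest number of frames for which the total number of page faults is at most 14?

2

f=1: 18 faults
f=2: 9 faults
f=3: 8 faults
f=4: 6 faults
f=5: 6 faults
f=6: 6 faults
Smallest f with faults ≤ 14 is 2.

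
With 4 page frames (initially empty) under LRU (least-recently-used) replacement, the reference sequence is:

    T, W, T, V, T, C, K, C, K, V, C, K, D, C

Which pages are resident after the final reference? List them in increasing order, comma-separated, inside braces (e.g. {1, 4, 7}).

T: fault, frames [T]
W: fault, frames [T, W]
T: hit
V: fault, frames [W, T, V]
T: hit
C: fault, frames [W, V, T, C]
K: fault, evict W, frames [V, T, C, K]
C: hit
K: hit
V: hit
C: hit
K: hit
D: fault, evict T, frames [V, C, K, D]
C: hit

{C, D, K, V}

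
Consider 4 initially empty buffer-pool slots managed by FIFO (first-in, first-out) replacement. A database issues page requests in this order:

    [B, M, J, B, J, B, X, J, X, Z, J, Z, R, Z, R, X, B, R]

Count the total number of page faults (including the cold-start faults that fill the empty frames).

7

B → miss, frames [B]
M → miss, frames [B, M]
J → miss, frames [B, M, J]
B → hit
J → hit
B → hit
X → miss, frames [B, M, J, X]
J → hit
X → hit
Z → miss, evict B, frames [M, J, X, Z]
J → hit
Z → hit
R → miss, evict M, frames [J, X, Z, R]
Z → hit
R → hit
X → hit
B → miss, evict J, frames [X, Z, R, B]
R → hit
Page faults: 7.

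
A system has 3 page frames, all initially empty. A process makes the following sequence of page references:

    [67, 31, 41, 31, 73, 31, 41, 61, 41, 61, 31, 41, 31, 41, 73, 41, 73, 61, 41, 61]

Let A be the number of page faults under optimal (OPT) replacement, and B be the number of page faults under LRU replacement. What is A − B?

Under OPT: F F F . F . . F . . . . . . F . . . . . → 6 faults.
Under LRU: F F F . F . . F . . . . . . F . . F . . → 7 faults.
A − B = 6 − 7 = -1.

-1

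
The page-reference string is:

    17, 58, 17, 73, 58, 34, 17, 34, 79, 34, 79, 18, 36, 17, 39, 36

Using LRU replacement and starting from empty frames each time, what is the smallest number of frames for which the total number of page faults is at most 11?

f=1: 16 faults
f=2: 12 faults
f=3: 10 faults
f=4: 9 faults
f=5: 8 faults
f=6: 8 faults
f=7: 8 faults
f=8: 8 faults
Smallest f with faults ≤ 11 is 3.

3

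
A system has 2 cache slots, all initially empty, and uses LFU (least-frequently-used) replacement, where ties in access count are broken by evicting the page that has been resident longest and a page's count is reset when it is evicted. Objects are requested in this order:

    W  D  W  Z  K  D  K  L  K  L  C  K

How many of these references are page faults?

W -> miss, frames (W)
D -> miss, frames (W D)
W -> hit
Z -> miss, evict D, frames (W Z)
K -> miss, evict Z, frames (W K)
D -> miss, evict K, frames (W D)
K -> miss, evict D, frames (W K)
L -> miss, evict K, frames (W L)
K -> miss, evict L, frames (W K)
L -> miss, evict K, frames (W L)
C -> miss, evict L, frames (W C)
K -> miss, evict C, frames (W K)
Page faults: 11.

11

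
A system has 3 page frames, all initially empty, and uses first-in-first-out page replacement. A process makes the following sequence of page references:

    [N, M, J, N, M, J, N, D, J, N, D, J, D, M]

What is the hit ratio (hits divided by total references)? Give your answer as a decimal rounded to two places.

0.57

N -> miss, frames [N]
M -> miss, frames [N, M]
J -> miss, frames [N, M, J]
N -> hit
M -> hit
J -> hit
N -> hit
D -> miss, evict N, frames [M, J, D]
J -> hit
N -> miss, evict M, frames [J, D, N]
D -> hit
J -> hit
D -> hit
M -> miss, evict J, frames [D, N, M]
Hits: 8 of 14 references → 8/14 = 0.5714.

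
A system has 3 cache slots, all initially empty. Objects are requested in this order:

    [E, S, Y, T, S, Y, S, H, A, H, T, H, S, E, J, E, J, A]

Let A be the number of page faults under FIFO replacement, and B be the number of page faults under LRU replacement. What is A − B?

Under FIFO: F F F F . . . F F . . . F F F . . F → 10 faults.
Under LRU: F F F F . . . F F . F . F F F . . F → 11 faults.
A − B = 10 − 11 = -1.

-1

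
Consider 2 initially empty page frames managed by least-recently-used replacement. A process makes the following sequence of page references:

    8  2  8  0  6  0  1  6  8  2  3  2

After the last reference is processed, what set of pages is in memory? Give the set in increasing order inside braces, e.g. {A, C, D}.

{2, 3}

8 → fault, frames [8]
2 → fault, frames [8, 2]
8 → hit
0 → fault, evict 2, frames [8, 0]
6 → fault, evict 8, frames [0, 6]
0 → hit
1 → fault, evict 6, frames [0, 1]
6 → fault, evict 0, frames [1, 6]
8 → fault, evict 1, frames [6, 8]
2 → fault, evict 6, frames [8, 2]
3 → fault, evict 8, frames [2, 3]
2 → hit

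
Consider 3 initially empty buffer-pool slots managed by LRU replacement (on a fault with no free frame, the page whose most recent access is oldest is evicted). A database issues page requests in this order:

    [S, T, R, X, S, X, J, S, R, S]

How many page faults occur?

S → fault, frames (S)
T → fault, frames (S T)
R → fault, frames (S T R)
X → fault, evict S, frames (T R X)
S → fault, evict T, frames (R X S)
X → hit
J → fault, evict R, frames (S X J)
S → hit
R → fault, evict X, frames (J S R)
S → hit
Page faults: 7.

7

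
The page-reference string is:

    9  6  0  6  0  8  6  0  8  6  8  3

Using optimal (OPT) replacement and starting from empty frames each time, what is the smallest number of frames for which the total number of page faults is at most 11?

2

f=1: 12 faults
f=2: 7 faults
f=3: 5 faults
f=4: 5 faults
f=5: 5 faults
Smallest f with faults ≤ 11 is 2.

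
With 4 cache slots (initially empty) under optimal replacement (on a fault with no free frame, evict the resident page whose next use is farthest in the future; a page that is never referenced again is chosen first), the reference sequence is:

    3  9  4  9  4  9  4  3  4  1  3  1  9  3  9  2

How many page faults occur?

3: miss, frames [3]
9: miss, frames [3, 9]
4: miss, frames [3, 9, 4]
9: hit
4: hit
9: hit
4: hit
3: hit
4: hit
1: miss, frames [3, 9, 4, 1]
3: hit
1: hit
9: hit
3: hit
9: hit
2: miss, evict 1, frames [3, 9, 4, 2]
Page faults: 5.

5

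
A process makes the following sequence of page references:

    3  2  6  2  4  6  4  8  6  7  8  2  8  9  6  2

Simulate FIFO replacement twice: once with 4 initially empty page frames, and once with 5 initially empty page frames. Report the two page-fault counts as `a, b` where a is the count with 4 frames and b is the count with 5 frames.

4 frames: F F F . F . . F . F . F . F F . → 9 faults.
5 frames: F F F . F . . F . F . . . F . F → 8 faults.
8 < 9: adding a frame reduced faults, as is typical.

9, 8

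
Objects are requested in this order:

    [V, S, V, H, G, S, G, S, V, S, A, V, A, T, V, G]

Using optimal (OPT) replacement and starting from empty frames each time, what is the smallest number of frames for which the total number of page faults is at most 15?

2

f=1: 16 faults
f=2: 8 faults
f=3: 6 faults
f=4: 6 faults
f=5: 6 faults
f=6: 6 faults
Smallest f with faults ≤ 15 is 2.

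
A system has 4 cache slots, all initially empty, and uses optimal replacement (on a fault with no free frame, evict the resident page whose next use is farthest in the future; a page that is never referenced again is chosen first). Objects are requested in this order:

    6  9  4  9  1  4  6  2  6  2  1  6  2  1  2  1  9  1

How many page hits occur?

6 → miss, frames {6}
9 → miss, frames {6,9}
4 → miss, frames {6,9,4}
9 → hit
1 → miss, frames {6,9,4,1}
4 → hit
6 → hit
2 → miss, evict 4, frames {6,9,1,2}
6 → hit
2 → hit
1 → hit
6 → hit
2 → hit
1 → hit
2 → hit
1 → hit
9 → hit
1 → hit
Hits: 13.

13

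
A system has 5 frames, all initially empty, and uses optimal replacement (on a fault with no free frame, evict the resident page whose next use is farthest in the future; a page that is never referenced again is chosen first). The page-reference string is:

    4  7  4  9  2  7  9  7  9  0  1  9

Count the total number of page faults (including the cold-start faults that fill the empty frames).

4 -> miss, frames (4)
7 -> miss, frames (4 7)
4 -> hit
9 -> miss, frames (4 7 9)
2 -> miss, frames (4 7 9 2)
7 -> hit
9 -> hit
7 -> hit
9 -> hit
0 -> miss, frames (4 7 9 2 0)
1 -> miss, evict 0, frames (4 7 9 2 1)
9 -> hit
Page faults: 6.

6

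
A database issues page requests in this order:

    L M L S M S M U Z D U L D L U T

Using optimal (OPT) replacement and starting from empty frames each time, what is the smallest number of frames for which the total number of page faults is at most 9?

2

f=1: 16 faults
f=2: 9 faults
f=3: 7 faults
f=4: 7 faults
f=5: 7 faults
f=6: 7 faults
f=7: 7 faults
Smallest f with faults ≤ 9 is 2.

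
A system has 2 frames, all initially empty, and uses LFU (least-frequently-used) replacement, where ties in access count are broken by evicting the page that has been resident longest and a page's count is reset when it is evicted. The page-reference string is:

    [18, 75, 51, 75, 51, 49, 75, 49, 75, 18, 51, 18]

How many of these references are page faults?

18 -> fault, frames (18)
75 -> fault, frames (18 75)
51 -> fault, evict 18, frames (75 51)
75 -> hit
51 -> hit
49 -> fault, evict 75, frames (51 49)
75 -> fault, evict 49, frames (51 75)
49 -> fault, evict 75, frames (51 49)
75 -> fault, evict 49, frames (51 75)
18 -> fault, evict 75, frames (51 18)
51 -> hit
18 -> hit
Page faults: 8.

8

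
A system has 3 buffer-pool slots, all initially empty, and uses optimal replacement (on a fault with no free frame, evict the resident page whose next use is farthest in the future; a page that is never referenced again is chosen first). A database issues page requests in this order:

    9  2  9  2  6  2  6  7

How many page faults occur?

9: fault, frames [9]
2: fault, frames [9, 2]
9: hit
2: hit
6: fault, frames [9, 2, 6]
2: hit
6: hit
7: fault, evict 6, frames [9, 2, 7]
Page faults: 4.

4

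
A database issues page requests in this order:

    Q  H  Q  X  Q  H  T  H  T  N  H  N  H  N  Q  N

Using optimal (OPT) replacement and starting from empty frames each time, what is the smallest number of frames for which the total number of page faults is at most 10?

2

f=1: 16 faults
f=2: 7 faults
f=3: 5 faults
f=4: 5 faults
f=5: 5 faults
Smallest f with faults ≤ 10 is 2.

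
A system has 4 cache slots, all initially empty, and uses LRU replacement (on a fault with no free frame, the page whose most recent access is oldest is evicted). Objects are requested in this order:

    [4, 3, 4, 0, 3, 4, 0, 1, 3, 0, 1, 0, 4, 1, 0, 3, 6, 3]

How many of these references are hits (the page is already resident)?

13

4: fault, frames {4}
3: fault, frames {4,3}
4: hit
0: fault, frames {3,4,0}
3: hit
4: hit
0: hit
1: fault, frames {3,4,0,1}
3: hit
0: hit
1: hit
0: hit
4: hit
1: hit
0: hit
3: hit
6: fault, evict 4, frames {1,0,3,6}
3: hit
Hits: 13.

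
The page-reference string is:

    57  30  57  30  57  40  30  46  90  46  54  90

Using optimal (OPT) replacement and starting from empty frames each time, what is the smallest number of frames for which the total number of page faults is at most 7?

f=1: 12 faults
f=2: 6 faults
f=3: 6 faults
f=4: 6 faults
f=5: 6 faults
f=6: 6 faults
Smallest f with faults ≤ 7 is 2.

2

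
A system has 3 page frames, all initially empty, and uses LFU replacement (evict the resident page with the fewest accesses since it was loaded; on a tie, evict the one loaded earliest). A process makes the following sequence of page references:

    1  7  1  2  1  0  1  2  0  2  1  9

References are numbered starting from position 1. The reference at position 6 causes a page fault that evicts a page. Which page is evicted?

7

pos 1: 1 → fault, frames [1]
pos 2: 7 → fault, frames [1, 7]
pos 3: 1 → hit
pos 4: 2 → fault, frames [1, 7, 2]
pos 5: 1 → hit
pos 6: 0 → fault, evict 7, frames [1, 2, 0]
At position 6, page 7 is evicted.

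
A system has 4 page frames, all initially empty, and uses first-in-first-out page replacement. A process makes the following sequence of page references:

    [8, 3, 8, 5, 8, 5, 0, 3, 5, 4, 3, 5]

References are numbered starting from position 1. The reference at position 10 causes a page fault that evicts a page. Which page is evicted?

8

pos 1: 8 → fault, frames (8)
pos 2: 3 → fault, frames (8 3)
pos 3: 8 → hit
pos 4: 5 → fault, frames (8 3 5)
pos 5: 8 → hit
pos 6: 5 → hit
pos 7: 0 → fault, frames (8 3 5 0)
pos 8: 3 → hit
pos 9: 5 → hit
pos 10: 4 → fault, evict 8, frames (3 5 0 4)
At position 10, page 8 is evicted.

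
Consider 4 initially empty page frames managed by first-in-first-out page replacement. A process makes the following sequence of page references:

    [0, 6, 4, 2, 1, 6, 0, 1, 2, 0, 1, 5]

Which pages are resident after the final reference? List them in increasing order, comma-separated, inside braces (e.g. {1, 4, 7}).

{0, 1, 2, 5}

0: fault, frames {0}
6: fault, frames {0,6}
4: fault, frames {0,6,4}
2: fault, frames {0,6,4,2}
1: fault, evict 0, frames {6,4,2,1}
6: hit
0: fault, evict 6, frames {4,2,1,0}
1: hit
2: hit
0: hit
1: hit
5: fault, evict 4, frames {2,1,0,5}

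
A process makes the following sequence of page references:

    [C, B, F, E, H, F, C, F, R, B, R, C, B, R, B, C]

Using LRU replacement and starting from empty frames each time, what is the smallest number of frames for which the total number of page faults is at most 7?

f=1: 16 faults
f=2: 13 faults
f=3: 9 faults
f=4: 8 faults
f=5: 7 faults
f=6: 6 faults
Smallest f with faults ≤ 7 is 5.

5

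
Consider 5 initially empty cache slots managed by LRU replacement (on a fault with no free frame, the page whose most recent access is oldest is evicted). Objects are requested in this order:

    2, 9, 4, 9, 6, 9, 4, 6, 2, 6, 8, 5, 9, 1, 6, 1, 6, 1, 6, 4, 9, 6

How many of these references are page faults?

9

2 → fault, frames {2}
9 → fault, frames {2,9}
4 → fault, frames {2,9,4}
9 → hit
6 → fault, frames {2,4,9,6}
9 → hit
4 → hit
6 → hit
2 → hit
6 → hit
8 → fault, frames {9,4,2,6,8}
5 → fault, evict 9, frames {4,2,6,8,5}
9 → fault, evict 4, frames {2,6,8,5,9}
1 → fault, evict 2, frames {6,8,5,9,1}
6 → hit
1 → hit
6 → hit
1 → hit
6 → hit
4 → fault, evict 8, frames {5,9,1,6,4}
9 → hit
6 → hit
Page faults: 9.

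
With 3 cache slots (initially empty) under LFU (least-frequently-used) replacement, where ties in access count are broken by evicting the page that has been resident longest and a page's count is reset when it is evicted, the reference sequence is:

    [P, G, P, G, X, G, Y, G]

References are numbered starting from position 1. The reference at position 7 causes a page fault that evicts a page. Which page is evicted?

X

pos 1: P: fault, frames (P)
pos 2: G: fault, frames (P G)
pos 3: P: hit
pos 4: G: hit
pos 5: X: fault, frames (P G X)
pos 6: G: hit
pos 7: Y: fault, evict X, frames (P G Y)
At position 7, page X is evicted.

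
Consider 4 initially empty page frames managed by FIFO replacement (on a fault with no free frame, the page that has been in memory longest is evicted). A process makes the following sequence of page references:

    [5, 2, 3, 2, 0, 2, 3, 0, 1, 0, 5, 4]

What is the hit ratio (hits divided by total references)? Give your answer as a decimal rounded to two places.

5 → miss, frames [5]
2 → miss, frames [5, 2]
3 → miss, frames [5, 2, 3]
2 → hit
0 → miss, frames [5, 2, 3, 0]
2 → hit
3 → hit
0 → hit
1 → miss, evict 5, frames [2, 3, 0, 1]
0 → hit
5 → miss, evict 2, frames [3, 0, 1, 5]
4 → miss, evict 3, frames [0, 1, 5, 4]
Hits: 5 of 12 references → 5/12 = 0.4167.

0.42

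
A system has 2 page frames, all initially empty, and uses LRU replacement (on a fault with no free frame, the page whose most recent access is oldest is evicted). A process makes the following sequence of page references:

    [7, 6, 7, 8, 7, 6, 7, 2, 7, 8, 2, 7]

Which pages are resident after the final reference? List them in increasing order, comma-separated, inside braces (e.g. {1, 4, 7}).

7: fault, frames {7}
6: fault, frames {7,6}
7: hit
8: fault, evict 6, frames {7,8}
7: hit
6: fault, evict 8, frames {7,6}
7: hit
2: fault, evict 6, frames {7,2}
7: hit
8: fault, evict 2, frames {7,8}
2: fault, evict 7, frames {8,2}
7: fault, evict 8, frames {2,7}

{2, 7}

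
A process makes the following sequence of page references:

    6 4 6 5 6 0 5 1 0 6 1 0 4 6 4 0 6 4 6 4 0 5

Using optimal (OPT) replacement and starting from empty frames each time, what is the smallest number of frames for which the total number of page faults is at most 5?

f=1: 22 faults
f=2: 12 faults
f=3: 7 faults
f=4: 6 faults
f=5: 5 faults
Smallest f with faults ≤ 5 is 5.

5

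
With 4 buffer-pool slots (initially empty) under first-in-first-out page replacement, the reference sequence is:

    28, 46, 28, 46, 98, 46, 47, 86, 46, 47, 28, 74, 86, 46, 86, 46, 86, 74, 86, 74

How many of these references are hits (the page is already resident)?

28: miss, frames {28}
46: miss, frames {28,46}
28: hit
46: hit
98: miss, frames {28,46,98}
46: hit
47: miss, frames {28,46,98,47}
86: miss, evict 28, frames {46,98,47,86}
46: hit
47: hit
28: miss, evict 46, frames {98,47,86,28}
74: miss, evict 98, frames {47,86,28,74}
86: hit
46: miss, evict 47, frames {86,28,74,46}
86: hit
46: hit
86: hit
74: hit
86: hit
74: hit
Hits: 12.

12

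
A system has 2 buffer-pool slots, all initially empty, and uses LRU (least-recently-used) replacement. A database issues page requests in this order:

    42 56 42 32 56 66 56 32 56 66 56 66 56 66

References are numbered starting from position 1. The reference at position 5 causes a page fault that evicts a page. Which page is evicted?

pos 1: 42 -> miss, frames (42)
pos 2: 56 -> miss, frames (42 56)
pos 3: 42 -> hit
pos 4: 32 -> miss, evict 56, frames (42 32)
pos 5: 56 -> miss, evict 42, frames (32 56)
At position 5, page 42 is evicted.

42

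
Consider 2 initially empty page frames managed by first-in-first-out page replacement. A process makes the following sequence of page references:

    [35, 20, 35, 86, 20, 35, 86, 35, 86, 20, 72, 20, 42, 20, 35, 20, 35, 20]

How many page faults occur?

35 -> miss, frames (35)
20 -> miss, frames (35 20)
35 -> hit
86 -> miss, evict 35, frames (20 86)
20 -> hit
35 -> miss, evict 20, frames (86 35)
86 -> hit
35 -> hit
86 -> hit
20 -> miss, evict 86, frames (35 20)
72 -> miss, evict 35, frames (20 72)
20 -> hit
42 -> miss, evict 20, frames (72 42)
20 -> miss, evict 72, frames (42 20)
35 -> miss, evict 42, frames (20 35)
20 -> hit
35 -> hit
20 -> hit
Page faults: 9.

9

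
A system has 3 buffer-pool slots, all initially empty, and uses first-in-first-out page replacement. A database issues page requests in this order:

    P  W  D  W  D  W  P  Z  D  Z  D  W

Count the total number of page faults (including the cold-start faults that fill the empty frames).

4

P: fault, frames [P]
W: fault, frames [P, W]
D: fault, frames [P, W, D]
W: hit
D: hit
W: hit
P: hit
Z: fault, evict P, frames [W, D, Z]
D: hit
Z: hit
D: hit
W: hit
Page faults: 4.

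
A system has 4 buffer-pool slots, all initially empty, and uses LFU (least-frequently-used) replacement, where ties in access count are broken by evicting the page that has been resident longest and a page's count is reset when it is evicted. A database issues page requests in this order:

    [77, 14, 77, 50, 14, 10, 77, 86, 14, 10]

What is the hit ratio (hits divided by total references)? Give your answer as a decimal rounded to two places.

77: miss, frames {77}
14: miss, frames {77,14}
77: hit
50: miss, frames {77,14,50}
14: hit
10: miss, frames {77,14,50,10}
77: hit
86: miss, evict 50, frames {77,14,10,86}
14: hit
10: hit
Hits: 5 of 10 references → 5/10 = 0.5000.

0.50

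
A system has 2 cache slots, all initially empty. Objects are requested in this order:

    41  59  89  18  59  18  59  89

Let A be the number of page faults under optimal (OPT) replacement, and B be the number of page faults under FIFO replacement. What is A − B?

Under OPT: F F F F . . . F → 5 faults.
Under FIFO: F F F F F . . F → 6 faults.
A − B = 5 − 6 = -1.

-1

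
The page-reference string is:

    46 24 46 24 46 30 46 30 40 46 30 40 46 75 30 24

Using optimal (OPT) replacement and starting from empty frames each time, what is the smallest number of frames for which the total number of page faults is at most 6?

3

f=1: 16 faults
f=2: 8 faults
f=3: 6 faults
f=4: 5 faults
f=5: 5 faults
Smallest f with faults ≤ 6 is 3.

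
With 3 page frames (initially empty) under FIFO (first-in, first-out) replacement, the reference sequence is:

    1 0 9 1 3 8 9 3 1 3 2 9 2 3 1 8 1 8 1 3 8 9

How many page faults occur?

12

1 -> miss, frames [1]
0 -> miss, frames [1, 0]
9 -> miss, frames [1, 0, 9]
1 -> hit
3 -> miss, evict 1, frames [0, 9, 3]
8 -> miss, evict 0, frames [9, 3, 8]
9 -> hit
3 -> hit
1 -> miss, evict 9, frames [3, 8, 1]
3 -> hit
2 -> miss, evict 3, frames [8, 1, 2]
9 -> miss, evict 8, frames [1, 2, 9]
2 -> hit
3 -> miss, evict 1, frames [2, 9, 3]
1 -> miss, evict 2, frames [9, 3, 1]
8 -> miss, evict 9, frames [3, 1, 8]
1 -> hit
8 -> hit
1 -> hit
3 -> hit
8 -> hit
9 -> miss, evict 3, frames [1, 8, 9]
Page faults: 12.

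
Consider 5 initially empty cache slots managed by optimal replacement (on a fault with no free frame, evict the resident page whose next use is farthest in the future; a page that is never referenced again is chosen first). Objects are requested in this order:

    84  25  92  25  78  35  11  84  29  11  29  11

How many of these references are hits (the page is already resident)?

84 -> fault, frames {84}
25 -> fault, frames {84,25}
92 -> fault, frames {84,25,92}
25 -> hit
78 -> fault, frames {84,25,92,78}
35 -> fault, frames {84,25,92,78,35}
11 -> fault, evict 35, frames {84,25,92,78,11}
84 -> hit
29 -> fault, evict 78, frames {84,25,92,11,29}
11 -> hit
29 -> hit
11 -> hit
Hits: 5.

5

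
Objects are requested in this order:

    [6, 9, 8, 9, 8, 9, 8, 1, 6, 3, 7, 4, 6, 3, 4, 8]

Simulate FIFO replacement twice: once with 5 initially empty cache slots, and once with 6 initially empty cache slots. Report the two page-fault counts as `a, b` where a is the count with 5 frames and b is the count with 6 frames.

9, 8

5 frames: F F F . . . . F . F F F F . . F → 9 faults.
6 frames: F F F . . . . F . F F F F . . . → 8 faults.
8 < 9: adding a frame reduced faults, as is typical.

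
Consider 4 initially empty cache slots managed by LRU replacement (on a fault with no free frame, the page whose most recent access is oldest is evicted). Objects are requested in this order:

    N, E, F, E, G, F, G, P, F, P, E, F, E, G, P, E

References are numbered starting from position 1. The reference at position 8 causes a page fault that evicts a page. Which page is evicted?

pos 1: N → miss, frames {N}
pos 2: E → miss, frames {N,E}
pos 3: F → miss, frames {N,E,F}
pos 4: E → hit
pos 5: G → miss, frames {N,F,E,G}
pos 6: F → hit
pos 7: G → hit
pos 8: P → miss, evict N, frames {E,F,G,P}
At position 8, page N is evicted.

N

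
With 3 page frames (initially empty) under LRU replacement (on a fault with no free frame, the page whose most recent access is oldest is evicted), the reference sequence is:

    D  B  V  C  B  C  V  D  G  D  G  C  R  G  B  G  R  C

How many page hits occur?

8

D -> fault, frames [D]
B -> fault, frames [D, B]
V -> fault, frames [D, B, V]
C -> fault, evict D, frames [B, V, C]
B -> hit
C -> hit
V -> hit
D -> fault, evict B, frames [C, V, D]
G -> fault, evict C, frames [V, D, G]
D -> hit
G -> hit
C -> fault, evict V, frames [D, G, C]
R -> fault, evict D, frames [G, C, R]
G -> hit
B -> fault, evict C, frames [R, G, B]
G -> hit
R -> hit
C -> fault, evict B, frames [G, R, C]
Hits: 8.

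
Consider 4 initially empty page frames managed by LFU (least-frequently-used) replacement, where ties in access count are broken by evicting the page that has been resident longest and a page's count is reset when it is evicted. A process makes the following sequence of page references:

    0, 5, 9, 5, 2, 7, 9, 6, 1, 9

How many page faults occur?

7

0 → miss, frames [0]
5 → miss, frames [0, 5]
9 → miss, frames [0, 5, 9]
5 → hit
2 → miss, frames [0, 5, 9, 2]
7 → miss, evict 0, frames [5, 9, 2, 7]
9 → hit
6 → miss, evict 2, frames [5, 9, 7, 6]
1 → miss, evict 7, frames [5, 9, 6, 1]
9 → hit
Page faults: 7.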